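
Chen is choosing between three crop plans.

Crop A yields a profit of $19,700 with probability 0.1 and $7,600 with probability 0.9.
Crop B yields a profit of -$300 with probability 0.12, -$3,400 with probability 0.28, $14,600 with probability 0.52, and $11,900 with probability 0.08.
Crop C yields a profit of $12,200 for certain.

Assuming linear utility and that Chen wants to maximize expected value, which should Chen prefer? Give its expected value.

Crop C ($12,200)

Crop A = 0.1 × 19700 + 0.9 × 7600 = 1970 + 6840 = 8810
Crop B = 0.12 × (-300) + 0.28 × (-3400) + 0.52 × 14600 + 0.08 × 11900 = -36 − 952 + 7592 + 952 = 7556
Crop C: 12200 (certain)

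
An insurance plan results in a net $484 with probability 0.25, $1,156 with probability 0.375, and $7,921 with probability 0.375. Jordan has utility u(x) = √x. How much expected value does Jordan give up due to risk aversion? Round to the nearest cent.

$859.73

E[u] = 0.25·√484 + 0.375·√1156 + 0.375·√7921 = 0.25·22 + 0.375·34 + 0.375·89 = 51.625
CE = (51.625)² = 2665.140625
Risk premium = EV − CE = 3524.875 − 2665.140625 = 859.734375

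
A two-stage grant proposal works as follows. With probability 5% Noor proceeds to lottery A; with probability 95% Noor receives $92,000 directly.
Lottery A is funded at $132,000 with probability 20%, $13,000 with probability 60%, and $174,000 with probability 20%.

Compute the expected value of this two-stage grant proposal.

EV(A) = 0.2 × 132000 + 0.6 × 13000 + 0.2 × 174000 = 26400 + 7800 + 34800 = 69000
Branch B: 92000 (certain)
Overall = 0.05 × 69000 + 0.95 × 92000 = 3450 + 87400 = 90850

$90,850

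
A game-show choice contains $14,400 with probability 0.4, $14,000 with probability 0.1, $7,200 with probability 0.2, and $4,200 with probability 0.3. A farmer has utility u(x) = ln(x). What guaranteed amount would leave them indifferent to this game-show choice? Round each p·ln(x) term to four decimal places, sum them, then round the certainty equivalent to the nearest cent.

$8,638.64

E[u] = 0.4·ln(14400) + 0.1·ln(14000) + 0.2·ln(7200) + 0.3·ln(4200) = 3.8300 + 0.9547 + 1.7764 + 2.5029 = 9.0640
CE = e^9.0640 ≈ 8638.64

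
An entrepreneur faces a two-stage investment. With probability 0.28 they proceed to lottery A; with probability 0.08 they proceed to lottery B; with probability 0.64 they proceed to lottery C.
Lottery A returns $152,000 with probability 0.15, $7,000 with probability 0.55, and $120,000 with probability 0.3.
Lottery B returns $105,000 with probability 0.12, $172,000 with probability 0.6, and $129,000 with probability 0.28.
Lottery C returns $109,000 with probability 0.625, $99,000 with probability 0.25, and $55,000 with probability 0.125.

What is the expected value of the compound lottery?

$93,535.60

EV(A) = 0.15 × 152000 + 0.55 × 7000 + 0.3 × 120000 = 22800 + 3850 + 36000 = 62650
EV(B) = 0.12 × 105000 + 0.6 × 172000 + 0.28 × 129000 = 12600 + 103200 + 36120 = 151920
EV(C) = 0.625 × 109000 + 0.25 × 99000 + 0.125 × 55000 = 68125 + 24750 + 6875 = 99750
Overall = 0.28 × 62650 + 0.08 × 151920 + 0.64 × 99750 = 17542 + 12153.6 + 63840 = 93535.6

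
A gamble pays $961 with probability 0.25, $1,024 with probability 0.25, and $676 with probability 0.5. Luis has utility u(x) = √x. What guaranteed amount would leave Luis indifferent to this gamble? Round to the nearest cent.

E[u] = 0.25·√961 + 0.25·√1024 + 0.5·√676 = 0.25·31 + 0.25·32 + 0.5·26 = 28.75
CE = (28.75)² = 826.5625

$826.56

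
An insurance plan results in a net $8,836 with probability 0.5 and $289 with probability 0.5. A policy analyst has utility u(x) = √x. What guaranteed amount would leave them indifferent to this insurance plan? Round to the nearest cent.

$3,080.25

E[u] = 0.5·√8836 + 0.5·√289 = 0.5·94 + 0.5·17 = 55.5
CE = (55.5)² = 3080.25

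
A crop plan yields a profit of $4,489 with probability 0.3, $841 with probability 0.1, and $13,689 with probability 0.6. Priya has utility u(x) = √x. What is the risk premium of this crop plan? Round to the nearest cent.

E[u] = 0.3·√4489 + 0.1·√841 + 0.6·√13689 = 0.3·67 + 0.1·29 + 0.6·117 = 93.2
CE = (93.2)² = 8686.24
Risk premium = EV − CE = 9644.2 − 8686.24 = 957.96

$957.96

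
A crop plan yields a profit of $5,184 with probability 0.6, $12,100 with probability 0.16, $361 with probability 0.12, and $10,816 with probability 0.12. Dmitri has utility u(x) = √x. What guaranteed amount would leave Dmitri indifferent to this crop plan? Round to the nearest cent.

$5,709.31

E[u] = 0.6·√5184 + 0.16·√12100 + 0.12·√361 + 0.12·√10816 = 0.6·72 + 0.16·110 + 0.12·19 + 0.12·104 = 75.56
CE = (75.56)² = 5709.3136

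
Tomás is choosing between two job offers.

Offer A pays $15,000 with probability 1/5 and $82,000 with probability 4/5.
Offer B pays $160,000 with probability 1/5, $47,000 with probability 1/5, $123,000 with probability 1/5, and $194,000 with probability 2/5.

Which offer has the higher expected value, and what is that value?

Offer B ($143,600)

Offer A = 1/5 × 15000 + 4/5 × 82000 = 3000 + 65600 = 68600
Offer B = 1/5 × 160000 + 1/5 × 47000 + 1/5 × 123000 + 2/5 × 194000 = 32000 + 9400 + 24600 + 77600 = 143600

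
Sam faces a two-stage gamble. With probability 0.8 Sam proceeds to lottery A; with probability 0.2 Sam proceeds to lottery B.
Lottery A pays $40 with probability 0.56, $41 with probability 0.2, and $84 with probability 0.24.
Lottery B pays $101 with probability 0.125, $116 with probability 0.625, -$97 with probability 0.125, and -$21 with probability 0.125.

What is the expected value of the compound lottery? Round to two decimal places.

EV(A) = 0.56 × 40 + 0.2 × 41 + 0.24 × 84 = 22.4 + 8.2 + 20.16 = 50.76
EV(B) = 0.125 × 101 + 0.625 × 116 + 0.125 × (-97) + 0.125 × (-21) = 12.625 + 72.5 − 12.125 − 2.625 = 70.375
Overall = 0.8 × 50.76 + 0.2 × 70.375 = 40.608 + 14.075 = 54.683

$54.68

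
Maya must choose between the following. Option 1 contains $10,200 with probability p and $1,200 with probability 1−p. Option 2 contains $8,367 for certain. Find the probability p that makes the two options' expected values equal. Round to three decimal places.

p·10200 + (1−p)·1200 = 8367
9000p + 1200 = 8367
p = (8367 − 1200) / 9000

p = 0.796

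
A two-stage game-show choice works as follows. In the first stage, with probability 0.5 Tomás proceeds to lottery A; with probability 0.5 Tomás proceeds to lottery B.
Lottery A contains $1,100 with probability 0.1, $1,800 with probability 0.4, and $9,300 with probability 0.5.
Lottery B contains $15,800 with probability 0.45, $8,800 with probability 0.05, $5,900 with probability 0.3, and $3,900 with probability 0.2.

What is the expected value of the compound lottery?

EV(A) = 0.1 × 1100 + 0.4 × 1800 + 0.5 × 9300 = 110 + 720 + 4650 = 5480
EV(B) = 0.45 × 15800 + 0.05 × 8800 + 0.3 × 5900 + 0.2 × 3900 = 7110 + 440 + 1770 + 780 = 10100
Overall = 0.5 × 5480 + 0.5 × 10100 = 2740 + 5050 = 7790

$7,790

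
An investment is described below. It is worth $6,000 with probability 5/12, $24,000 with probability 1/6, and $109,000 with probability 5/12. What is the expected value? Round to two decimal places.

$51,916.67

EV = 5/12 × 6000 + 1/6 × 24000 + 5/12 × 109000 = 2500 + 4000 + 45416.6667 = 51916.6667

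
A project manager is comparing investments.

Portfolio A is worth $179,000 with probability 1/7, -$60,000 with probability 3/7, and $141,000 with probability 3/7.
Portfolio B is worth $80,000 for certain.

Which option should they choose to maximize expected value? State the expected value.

Portfolio A = 1/7 × 179000 + 3/7 × (-60000) + 3/7 × 141000 = 25571.4286 − 25714.2857 + 60428.5714 = 60285.7143
Portfolio B: 80000 (certain)

Portfolio B ($80,000)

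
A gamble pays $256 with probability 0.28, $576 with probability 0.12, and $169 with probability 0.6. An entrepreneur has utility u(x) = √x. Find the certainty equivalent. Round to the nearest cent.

$229.83

E[u] = 0.28·√256 + 0.12·√576 + 0.6·√169 = 0.28·16 + 0.12·24 + 0.6·13 = 15.16
CE = (15.16)² = 229.8256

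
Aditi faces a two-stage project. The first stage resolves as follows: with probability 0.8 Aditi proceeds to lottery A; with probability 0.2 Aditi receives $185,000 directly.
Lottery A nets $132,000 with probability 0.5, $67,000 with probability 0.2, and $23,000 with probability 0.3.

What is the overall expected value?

$106,040

EV(A) = 0.5 × 132000 + 0.2 × 67000 + 0.3 × 23000 = 66000 + 13400 + 6900 = 86300
Branch B: 185000 (certain)
Overall = 0.8 × 86300 + 0.2 × 185000 = 69040 + 37000 = 106040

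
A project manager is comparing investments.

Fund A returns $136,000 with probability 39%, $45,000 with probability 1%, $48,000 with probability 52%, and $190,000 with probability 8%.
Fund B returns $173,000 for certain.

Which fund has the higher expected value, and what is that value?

Fund A = 0.39 × 136000 + 0.01 × 45000 + 0.52 × 48000 + 0.08 × 190000 = 53040 + 450 + 24960 + 15200 = 93650
Fund B: 173000 (certain)

Fund B ($173,000)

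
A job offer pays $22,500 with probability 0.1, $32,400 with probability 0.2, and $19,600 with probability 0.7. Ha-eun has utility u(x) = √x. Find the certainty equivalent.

$22,201

E[u] = 0.1·√22500 + 0.2·√32400 + 0.7·√19600 = 0.1·150 + 0.2·180 + 0.7·140 = 149
CE = (149)² = 22201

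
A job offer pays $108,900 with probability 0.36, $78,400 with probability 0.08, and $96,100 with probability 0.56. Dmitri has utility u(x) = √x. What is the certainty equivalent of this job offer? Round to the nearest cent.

E[u] = 0.36·√108900 + 0.08·√78400 + 0.56·√96100 = 0.36·330 + 0.08·280 + 0.56·310 = 314.8
CE = (314.8)² = 99099.04

$99,099.04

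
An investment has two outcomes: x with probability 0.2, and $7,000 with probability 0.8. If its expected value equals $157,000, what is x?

0.2·x + 0.8·7000 = 157000
0.2·x = 157000 − 5600 = 151400
x = 151400 / 0.2 = 757000

x = $757,000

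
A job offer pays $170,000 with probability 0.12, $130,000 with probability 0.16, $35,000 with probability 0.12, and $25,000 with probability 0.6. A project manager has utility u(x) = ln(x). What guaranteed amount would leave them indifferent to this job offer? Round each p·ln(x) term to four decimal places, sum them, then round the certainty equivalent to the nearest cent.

E[u] = 0.12·ln(170000) + 0.16·ln(130000) + 0.12·ln(35000) + 0.6·ln(25000) = 1.4452 + 1.8840 + 1.2556 + 6.0760 = 10.6608
CE = e^10.6608 ≈ 42650.74

$42,650.74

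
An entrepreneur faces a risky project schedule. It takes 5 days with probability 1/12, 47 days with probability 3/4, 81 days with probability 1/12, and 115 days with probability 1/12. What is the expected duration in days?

EV = 1/12 × 5 + 3/4 × 47 + 1/12 × 81 + 1/12 × 115 = 0.4167 + 35.25 + 6.75 + 9.5833 = 52

52 days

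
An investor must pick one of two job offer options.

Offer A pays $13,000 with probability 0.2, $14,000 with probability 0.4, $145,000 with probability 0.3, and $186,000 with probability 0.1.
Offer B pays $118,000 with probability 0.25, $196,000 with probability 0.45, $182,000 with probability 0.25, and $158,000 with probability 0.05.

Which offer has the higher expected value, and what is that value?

Offer A = 0.2 × 13000 + 0.4 × 14000 + 0.3 × 145000 + 0.1 × 186000 = 2600 + 5600 + 43500 + 18600 = 70300
Offer B = 0.25 × 118000 + 0.45 × 196000 + 0.25 × 182000 + 0.05 × 158000 = 29500 + 88200 + 45500 + 7900 = 171100

Offer B ($171,100)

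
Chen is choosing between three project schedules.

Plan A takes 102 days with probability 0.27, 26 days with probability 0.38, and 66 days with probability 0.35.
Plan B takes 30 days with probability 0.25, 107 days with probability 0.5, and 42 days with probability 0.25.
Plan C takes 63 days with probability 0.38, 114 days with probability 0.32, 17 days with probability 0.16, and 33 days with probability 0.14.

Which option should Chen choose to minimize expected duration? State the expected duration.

Plan A (60.52 days)

Plan A = 0.27 × 102 + 0.38 × 26 + 0.35 × 66 = 27.54 + 9.88 + 23.1 = 60.52
Plan B = 0.25 × 30 + 0.5 × 107 + 0.25 × 42 = 7.5 + 53.5 + 10.5 = 71.5
Plan C = 0.38 × 63 + 0.32 × 114 + 0.16 × 17 + 0.14 × 33 = 23.94 + 36.48 + 2.72 + 4.62 = 67.76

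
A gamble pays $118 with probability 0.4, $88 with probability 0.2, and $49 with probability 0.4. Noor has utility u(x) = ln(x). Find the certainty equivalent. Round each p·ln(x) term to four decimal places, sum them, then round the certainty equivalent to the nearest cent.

E[u] = 0.4·ln(118) + 0.2·ln(88) + 0.4·ln(49) = 1.9083 + 0.8955 + 1.5567 = 4.3605
CE = e^4.3605 ≈ 78.30

$78.30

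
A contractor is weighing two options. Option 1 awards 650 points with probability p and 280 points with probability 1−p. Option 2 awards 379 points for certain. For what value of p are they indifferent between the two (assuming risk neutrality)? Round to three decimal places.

p = 0.268

p·650 + (1−p)·280 = 379
370p + 280 = 379
p = (379 − 280) / 370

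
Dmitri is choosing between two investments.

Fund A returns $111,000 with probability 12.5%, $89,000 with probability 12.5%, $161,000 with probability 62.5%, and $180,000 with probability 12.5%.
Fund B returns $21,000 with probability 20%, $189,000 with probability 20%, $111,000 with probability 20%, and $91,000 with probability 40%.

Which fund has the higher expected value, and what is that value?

Fund A ($148,125)

Fund A = 0.125 × 111000 + 0.125 × 89000 + 0.625 × 161000 + 0.125 × 180000 = 13875 + 11125 + 100625 + 22500 = 148125
Fund B = 0.2 × 21000 + 0.2 × 189000 + 0.2 × 111000 + 0.4 × 91000 = 4200 + 37800 + 22200 + 36400 = 100600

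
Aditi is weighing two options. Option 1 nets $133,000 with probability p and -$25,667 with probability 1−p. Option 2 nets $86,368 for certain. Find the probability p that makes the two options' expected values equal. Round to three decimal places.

p = 0.706

p·133000 + (1−p)·(-25667) = 86368
158667p − 25667 = 86368
p = (86368 + 25667) / 158667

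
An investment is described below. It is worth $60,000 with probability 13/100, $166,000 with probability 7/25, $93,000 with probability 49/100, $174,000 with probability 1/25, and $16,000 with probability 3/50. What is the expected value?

EV = 13/100 × 60000 + 7/25 × 166000 + 49/100 × 93000 + 1/25 × 174000 + 3/50 × 16000 = 7800 + 46480 + 45570 + 6960 + 960 = 107770

$107,770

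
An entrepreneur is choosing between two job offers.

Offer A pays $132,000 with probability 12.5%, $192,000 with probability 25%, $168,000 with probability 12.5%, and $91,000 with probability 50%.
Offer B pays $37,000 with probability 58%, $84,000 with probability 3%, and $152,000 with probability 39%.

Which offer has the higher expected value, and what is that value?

Offer A = 0.125 × 132000 + 0.25 × 192000 + 0.125 × 168000 + 0.5 × 91000 = 16500 + 48000 + 21000 + 45500 = 131000
Offer B = 0.58 × 37000 + 0.03 × 84000 + 0.39 × 152000 = 21460 + 2520 + 59280 = 83260

Offer A ($131,000)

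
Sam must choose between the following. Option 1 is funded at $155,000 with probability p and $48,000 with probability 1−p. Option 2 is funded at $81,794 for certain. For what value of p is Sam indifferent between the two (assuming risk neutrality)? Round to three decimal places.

p = 0.316

p·155000 + (1−p)·48000 = 81794
107000p + 48000 = 81794
p = (81794 − 48000) / 107000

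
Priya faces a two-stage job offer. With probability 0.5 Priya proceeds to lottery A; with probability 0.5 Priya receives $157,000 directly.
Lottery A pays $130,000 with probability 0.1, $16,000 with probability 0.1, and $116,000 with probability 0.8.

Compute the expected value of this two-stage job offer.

EV(A) = 0.1 × 130000 + 0.1 × 16000 + 0.8 × 116000 = 13000 + 1600 + 92800 = 107400
Branch B: 157000 (certain)
Overall = 0.5 × 107400 + 0.5 × 157000 = 53700 + 78500 = 132200

$132,200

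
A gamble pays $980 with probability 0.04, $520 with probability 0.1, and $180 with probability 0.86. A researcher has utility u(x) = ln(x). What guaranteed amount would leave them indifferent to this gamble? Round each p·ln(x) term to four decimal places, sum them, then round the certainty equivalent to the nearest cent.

E[u] = 0.04·ln(980) + 0.1·ln(520) + 0.86·ln(180) = 0.2755 + 0.6254 + 4.4659 = 5.3668
CE = e^5.3668 ≈ 214.18

$214.18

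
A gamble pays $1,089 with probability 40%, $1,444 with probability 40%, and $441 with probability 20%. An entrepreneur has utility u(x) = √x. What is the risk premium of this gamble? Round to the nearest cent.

$38.64

E[u] = 0.4·√1089 + 0.4·√1444 + 0.2·√441 = 0.4·33 + 0.4·38 + 0.2·21 = 32.6
CE = (32.6)² = 1062.76
Risk premium = EV − CE = 1101.4 − 1062.76 = 38.64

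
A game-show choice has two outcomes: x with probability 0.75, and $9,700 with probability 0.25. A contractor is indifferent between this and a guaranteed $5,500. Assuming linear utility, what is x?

x = $4,100

0.75·x + 0.25·9700 = 5500
0.75·x = 5500 − 2425 = 3075
x = 3075 / 0.75 = 4100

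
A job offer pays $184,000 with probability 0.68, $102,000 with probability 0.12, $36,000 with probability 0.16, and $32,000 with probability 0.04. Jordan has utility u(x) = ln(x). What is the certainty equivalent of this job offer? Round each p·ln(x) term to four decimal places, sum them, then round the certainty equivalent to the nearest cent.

$123,105.87

E[u] = 0.68·ln(184000) + 0.12·ln(102000) + 0.16·ln(36000) + 0.04·ln(32000) = 8.2434 + 1.3839 + 1.6786 + 0.4149 = 11.7208
CE = e^11.7208 ≈ 123105.87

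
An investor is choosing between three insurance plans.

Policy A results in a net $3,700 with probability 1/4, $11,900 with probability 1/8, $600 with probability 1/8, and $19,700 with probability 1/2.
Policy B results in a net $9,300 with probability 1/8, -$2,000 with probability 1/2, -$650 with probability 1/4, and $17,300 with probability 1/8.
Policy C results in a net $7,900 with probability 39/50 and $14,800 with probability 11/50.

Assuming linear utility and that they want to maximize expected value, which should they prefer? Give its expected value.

Policy A = 1/4 × 3700 + 1/8 × 11900 + 1/8 × 600 + 1/2 × 19700 = 925 + 1487.5 + 75 + 9850 = 12337.5
Policy B = 1/8 × 9300 + 1/2 × (-2000) + 1/4 × (-650) + 1/8 × 17300 = 1162.5 − 1000 − 162.5 + 2162.5 = 2162.5
Policy C = 39/50 × 7900 + 11/50 × 14800 = 6162 + 3256 = 9418

Policy A ($12,337.50)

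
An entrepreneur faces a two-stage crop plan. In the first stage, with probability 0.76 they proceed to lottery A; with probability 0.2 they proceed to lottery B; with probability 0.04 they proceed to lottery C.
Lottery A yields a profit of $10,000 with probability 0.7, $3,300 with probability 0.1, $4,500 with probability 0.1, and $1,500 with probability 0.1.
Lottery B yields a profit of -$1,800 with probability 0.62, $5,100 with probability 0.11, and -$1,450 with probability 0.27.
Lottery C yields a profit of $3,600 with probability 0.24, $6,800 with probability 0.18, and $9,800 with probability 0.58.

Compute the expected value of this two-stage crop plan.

$6,148.38

EV(A) = 0.7 × 10000 + 0.1 × 3300 + 0.1 × 4500 + 0.1 × 1500 = 7000 + 330 + 450 + 150 = 7930
EV(B) = 0.62 × (-1800) + 0.11 × 5100 + 0.27 × (-1450) = -1116 + 561 − 391.5 = -946.5
EV(C) = 0.24 × 3600 + 0.18 × 6800 + 0.58 × 9800 = 864 + 1224 + 5684 = 7772
Overall = 0.76 × 7930 + 0.2 × (-946.5) + 0.04 × 7772 = 6026.8 − 189.3 + 310.88 = 6148.38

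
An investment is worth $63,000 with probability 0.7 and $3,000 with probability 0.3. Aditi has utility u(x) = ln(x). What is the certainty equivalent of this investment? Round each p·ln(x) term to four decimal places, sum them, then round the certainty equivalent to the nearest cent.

$25,273.20

E[u] = 0.7·ln(63000) + 0.3·ln(3000) = 7.7356 + 2.4019 = 10.1375
CE = e^10.1375 ≈ 25273.20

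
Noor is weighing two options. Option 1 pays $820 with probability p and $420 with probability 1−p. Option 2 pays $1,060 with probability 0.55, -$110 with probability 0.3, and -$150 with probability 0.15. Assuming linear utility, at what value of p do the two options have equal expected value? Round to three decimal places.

p = 0.269

EV(Option 2) = 0.55 × 1060 + 0.3 × (-110) + 0.15 × (-150) = 583 − 33 − 22.5 = 527.5
p·820 + (1−p)·420 = 527.5
400p + 420 = 527.5
p = (527.5 − 420) / 400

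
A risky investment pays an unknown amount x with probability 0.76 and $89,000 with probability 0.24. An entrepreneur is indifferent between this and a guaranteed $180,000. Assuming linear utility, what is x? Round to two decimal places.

x = $208,736.84

0.76·x + 0.24·89000 = 180000
0.76·x = 180000 − 21360 = 158640
x = 158640 / 0.76 = 208736.8421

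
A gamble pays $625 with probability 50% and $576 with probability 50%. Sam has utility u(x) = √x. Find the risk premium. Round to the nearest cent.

E[u] = 0.5·√625 + 0.5·√576 = 0.5·25 + 0.5·24 = 24.5
CE = (24.5)² = 600.25
Risk premium = EV − CE = 600.5 − 600.25 = 0.25

$0.25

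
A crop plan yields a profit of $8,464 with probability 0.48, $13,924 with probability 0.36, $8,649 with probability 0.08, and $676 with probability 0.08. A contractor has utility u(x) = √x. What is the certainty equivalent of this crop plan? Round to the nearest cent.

E[u] = 0.48·√8464 + 0.36·√13924 + 0.08·√8649 + 0.08·√676 = 0.48·92 + 0.36·118 + 0.08·93 + 0.08·26 = 96.16
CE = (96.16)² = 9246.7456

$9,246.75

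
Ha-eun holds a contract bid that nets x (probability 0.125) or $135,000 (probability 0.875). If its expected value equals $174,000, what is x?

0.125·x + 0.875·135000 = 174000
0.125·x = 174000 − 118125 = 55875
x = 55875 / 0.125 = 447000

x = $447,000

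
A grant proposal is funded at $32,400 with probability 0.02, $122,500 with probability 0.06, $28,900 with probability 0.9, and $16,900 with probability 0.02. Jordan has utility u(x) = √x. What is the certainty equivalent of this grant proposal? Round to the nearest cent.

$32,472.04

E[u] = 0.02·√32400 + 0.06·√122500 + 0.9·√28900 + 0.02·√16900 = 0.02·180 + 0.06·350 + 0.9·170 + 0.02·130 = 180.2
CE = (180.2)² = 32472.04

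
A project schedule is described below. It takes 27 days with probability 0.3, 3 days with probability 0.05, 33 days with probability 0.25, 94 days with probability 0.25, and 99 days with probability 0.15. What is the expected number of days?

54.85 days

EV = 0.3 × 27 + 0.05 × 3 + 0.25 × 33 + 0.25 × 94 + 0.15 × 99 = 8.1 + 0.15 + 8.25 + 23.5 + 14.85 = 54.85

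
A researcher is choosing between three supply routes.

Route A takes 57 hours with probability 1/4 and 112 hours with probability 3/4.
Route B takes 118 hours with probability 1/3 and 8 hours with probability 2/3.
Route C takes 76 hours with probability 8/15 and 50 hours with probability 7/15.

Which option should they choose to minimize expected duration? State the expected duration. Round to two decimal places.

Route B (44.67 hours)

Route A = 1/4 × 57 + 3/4 × 112 = 14.25 + 84 = 98.25
Route B = 1/3 × 118 + 2/3 × 8 = 39.3333 + 5.3333 = 44.6667
Route C = 8/15 × 76 + 7/15 × 50 = 40.5333 + 23.3333 = 63.8667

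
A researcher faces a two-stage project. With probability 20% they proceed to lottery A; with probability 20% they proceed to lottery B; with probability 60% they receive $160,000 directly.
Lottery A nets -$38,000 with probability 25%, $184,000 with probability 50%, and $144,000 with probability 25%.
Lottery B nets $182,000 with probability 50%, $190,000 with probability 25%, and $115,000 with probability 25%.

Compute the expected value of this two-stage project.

$153,150

EV(A) = 0.25 × (-38000) + 0.5 × 184000 + 0.25 × 144000 = -9500 + 92000 + 36000 = 118500
EV(B) = 0.5 × 182000 + 0.25 × 190000 + 0.25 × 115000 = 91000 + 47500 + 28750 = 167250
Branch C: 160000 (certain)
Overall = 0.2 × 118500 + 0.2 × 167250 + 0.6 × 160000 = 23700 + 33450 + 96000 = 153150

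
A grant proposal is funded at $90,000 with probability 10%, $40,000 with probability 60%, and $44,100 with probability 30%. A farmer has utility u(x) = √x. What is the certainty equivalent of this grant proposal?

E[u] = 0.1·√90000 + 0.6·√40000 + 0.3·√44100 = 0.1·300 + 0.6·200 + 0.3·210 = 213
CE = (213)² = 45369

$45,369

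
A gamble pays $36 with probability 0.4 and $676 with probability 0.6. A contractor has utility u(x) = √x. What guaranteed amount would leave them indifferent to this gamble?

E[u] = 0.4·√36 + 0.6·√676 = 0.4·6 + 0.6·26 = 18
CE = (18)² = 324

$324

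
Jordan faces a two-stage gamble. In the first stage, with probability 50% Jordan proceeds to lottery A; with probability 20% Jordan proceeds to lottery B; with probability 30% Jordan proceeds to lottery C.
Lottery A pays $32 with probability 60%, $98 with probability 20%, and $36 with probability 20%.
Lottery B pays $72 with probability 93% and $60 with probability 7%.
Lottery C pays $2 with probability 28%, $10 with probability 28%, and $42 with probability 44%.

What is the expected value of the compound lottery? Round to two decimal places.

$43.78

EV(A) = 0.6 × 32 + 0.2 × 98 + 0.2 × 36 = 19.2 + 19.6 + 7.2 = 46
EV(B) = 0.93 × 72 + 0.07 × 60 = 66.96 + 4.2 = 71.16
EV(C) = 0.28 × 2 + 0.28 × 10 + 0.44 × 42 = 0.56 + 2.8 + 18.48 = 21.84
Overall = 0.5 × 46 + 0.2 × 71.16 + 0.3 × 21.84 = 23 + 14.232 + 6.552 = 43.784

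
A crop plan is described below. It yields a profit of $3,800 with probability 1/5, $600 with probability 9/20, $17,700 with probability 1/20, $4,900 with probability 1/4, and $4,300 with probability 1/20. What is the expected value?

EV = 1/5 × 3800 + 9/20 × 600 + 1/20 × 17700 + 1/4 × 4900 + 1/20 × 4300 = 760 + 270 + 885 + 1225 + 215 = 3355

$3,355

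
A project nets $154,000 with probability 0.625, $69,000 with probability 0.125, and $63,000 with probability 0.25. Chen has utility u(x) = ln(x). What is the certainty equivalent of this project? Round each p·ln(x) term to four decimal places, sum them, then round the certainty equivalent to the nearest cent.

$111,390.80

E[u] = 0.625·ln(154000) + 0.125·ln(69000) + 0.25·ln(63000) = 7.4654 + 1.3927 + 2.7627 = 11.6208
CE = e^11.6208 ≈ 111390.80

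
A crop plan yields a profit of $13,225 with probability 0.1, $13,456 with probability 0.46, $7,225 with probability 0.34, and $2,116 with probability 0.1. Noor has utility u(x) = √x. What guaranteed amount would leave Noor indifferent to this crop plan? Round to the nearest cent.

E[u] = 0.1·√13225 + 0.46·√13456 + 0.34·√7225 + 0.1·√2116 = 0.1·115 + 0.46·116 + 0.34·85 + 0.1·46 = 98.36
CE = (98.36)² = 9674.6896

$9,674.69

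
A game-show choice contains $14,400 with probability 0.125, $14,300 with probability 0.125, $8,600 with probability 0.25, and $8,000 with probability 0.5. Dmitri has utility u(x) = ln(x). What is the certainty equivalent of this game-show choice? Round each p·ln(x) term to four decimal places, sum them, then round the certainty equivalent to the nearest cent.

E[u] = 0.125·ln(14400) + 0.125·ln(14300) + 0.25·ln(8600) + 0.5·ln(8000) = 1.1969 + 1.1960 + 2.2649 + 4.4936 = 9.1514
CE = e^9.1514 ≈ 9427.63

$9,427.63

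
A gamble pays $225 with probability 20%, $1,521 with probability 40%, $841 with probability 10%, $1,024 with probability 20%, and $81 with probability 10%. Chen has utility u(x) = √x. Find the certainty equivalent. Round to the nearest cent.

E[u] = 0.2·√225 + 0.4·√1521 + 0.1·√841 + 0.2·√1024 + 0.1·√81 = 0.2·15 + 0.4·39 + 0.1·29 + 0.2·32 + 0.1·9 = 28.8
CE = (28.8)² = 829.44

$829.44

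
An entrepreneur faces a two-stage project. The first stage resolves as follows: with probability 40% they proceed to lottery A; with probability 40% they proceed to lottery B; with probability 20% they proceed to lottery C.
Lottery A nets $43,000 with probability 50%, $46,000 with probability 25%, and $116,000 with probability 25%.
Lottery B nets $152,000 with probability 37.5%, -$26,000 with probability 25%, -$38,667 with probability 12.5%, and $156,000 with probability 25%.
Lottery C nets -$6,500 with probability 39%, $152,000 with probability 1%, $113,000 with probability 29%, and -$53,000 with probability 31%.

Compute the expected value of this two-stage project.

$61,731.65

EV(A) = 0.5 × 43000 + 0.25 × 46000 + 0.25 × 116000 = 21500 + 11500 + 29000 = 62000
EV(B) = 0.375 × 152000 + 0.25 × (-26000) + 0.125 × (-38667) + 0.25 × 156000 = 57000 − 6500 − 4833.375 + 39000 = 84666.625
EV(C) = 0.39 × (-6500) + 0.01 × 152000 + 0.29 × 113000 + 0.31 × (-53000) = -2535 + 1520 + 32770 − 16430 = 15325
Overall = 0.4 × 62000 + 0.4 × 84666.625 + 0.2 × 15325 = 24800 + 33866.65 + 3065 = 61731.65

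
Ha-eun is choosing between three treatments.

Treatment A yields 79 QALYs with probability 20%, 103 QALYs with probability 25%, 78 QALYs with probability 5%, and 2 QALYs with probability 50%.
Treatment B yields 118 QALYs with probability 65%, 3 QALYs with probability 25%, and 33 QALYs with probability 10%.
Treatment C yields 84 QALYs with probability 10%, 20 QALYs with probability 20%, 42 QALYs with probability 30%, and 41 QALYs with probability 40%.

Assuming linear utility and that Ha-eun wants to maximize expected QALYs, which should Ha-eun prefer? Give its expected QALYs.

Treatment A = 0.2 × 79 + 0.25 × 103 + 0.05 × 78 + 0.5 × 2 = 15.8 + 25.75 + 3.9 + 1 = 46.45
Treatment B = 0.65 × 118 + 0.25 × 3 + 0.1 × 33 = 76.7 + 0.75 + 3.3 = 80.75
Treatment C = 0.1 × 84 + 0.2 × 20 + 0.3 × 42 + 0.4 × 41 = 8.4 + 4 + 12.6 + 16.4 = 41.4

Treatment B (80.75 QALYs)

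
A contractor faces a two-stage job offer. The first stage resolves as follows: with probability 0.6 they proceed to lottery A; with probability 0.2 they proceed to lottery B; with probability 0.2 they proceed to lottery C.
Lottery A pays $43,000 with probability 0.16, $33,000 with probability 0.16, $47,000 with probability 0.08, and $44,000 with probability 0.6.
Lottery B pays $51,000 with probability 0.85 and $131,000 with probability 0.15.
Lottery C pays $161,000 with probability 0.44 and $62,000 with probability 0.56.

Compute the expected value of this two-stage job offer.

$59,104

EV(A) = 0.16 × 43000 + 0.16 × 33000 + 0.08 × 47000 + 0.6 × 44000 = 6880 + 5280 + 3760 + 26400 = 42320
EV(B) = 0.85 × 51000 + 0.15 × 131000 = 43350 + 19650 = 63000
EV(C) = 0.44 × 161000 + 0.56 × 62000 = 70840 + 34720 = 105560
Overall = 0.6 × 42320 + 0.2 × 63000 + 0.2 × 105560 = 25392 + 12600 + 21112 = 59104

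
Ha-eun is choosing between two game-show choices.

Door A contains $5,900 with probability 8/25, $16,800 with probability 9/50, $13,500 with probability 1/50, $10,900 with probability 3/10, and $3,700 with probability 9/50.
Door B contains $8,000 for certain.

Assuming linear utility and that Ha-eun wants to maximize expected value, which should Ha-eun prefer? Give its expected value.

Door A ($9,118)

Door A = 8/25 × 5900 + 9/50 × 16800 + 1/50 × 13500 + 3/10 × 10900 + 9/50 × 3700 = 1888 + 3024 + 270 + 3270 + 666 = 9118
Door B: 8000 (certain)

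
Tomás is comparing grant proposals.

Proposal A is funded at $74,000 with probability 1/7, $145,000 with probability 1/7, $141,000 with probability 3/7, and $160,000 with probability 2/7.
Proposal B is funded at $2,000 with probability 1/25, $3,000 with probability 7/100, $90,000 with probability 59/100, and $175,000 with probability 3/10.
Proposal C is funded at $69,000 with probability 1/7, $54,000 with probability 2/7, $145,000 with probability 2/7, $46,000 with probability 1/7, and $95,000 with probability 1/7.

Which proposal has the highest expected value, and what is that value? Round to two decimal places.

Proposal A = 1/7 × 74000 + 1/7 × 145000 + 3/7 × 141000 + 2/7 × 160000 = 10571.4286 + 20714.2857 + 60428.5714 + 45714.2857 = 137428.5714
Proposal B = 1/25 × 2000 + 7/100 × 3000 + 59/100 × 90000 + 3/10 × 175000 = 80 + 210 + 53100 + 52500 = 105890
Proposal C = 1/7 × 69000 + 2/7 × 54000 + 2/7 × 145000 + 1/7 × 46000 + 1/7 × 95000 = 9857.1429 + 15428.5714 + 41428.5714 + 6571.4286 + 13571.4286 = 86857.1429

Proposal A ($137,428.57)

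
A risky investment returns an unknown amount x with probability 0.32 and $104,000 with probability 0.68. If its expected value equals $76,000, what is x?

x = $16,500

0.32·x + 0.68·104000 = 76000
0.32·x = 76000 − 70720 = 5280
x = 5280 / 0.32 = 16500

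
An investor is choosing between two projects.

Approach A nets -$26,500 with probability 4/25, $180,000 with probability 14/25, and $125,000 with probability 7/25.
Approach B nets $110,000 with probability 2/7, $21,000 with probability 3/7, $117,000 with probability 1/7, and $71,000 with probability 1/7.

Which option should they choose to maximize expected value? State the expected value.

Approach A = 4/25 × (-26500) + 14/25 × 180000 + 7/25 × 125000 = -4240 + 100800 + 35000 = 131560
Approach B = 2/7 × 110000 + 3/7 × 21000 + 1/7 × 117000 + 1/7 × 71000 = 31428.5714 + 9000 + 16714.2857 + 10142.8571 = 67285.7143

Approach A ($131,560)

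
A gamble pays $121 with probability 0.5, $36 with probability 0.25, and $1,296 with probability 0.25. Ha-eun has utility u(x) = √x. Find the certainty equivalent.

E[u] = 0.5·√121 + 0.25·√36 + 0.25·√1296 = 0.5·11 + 0.25·6 + 0.25·36 = 16
CE = (16)² = 256

$256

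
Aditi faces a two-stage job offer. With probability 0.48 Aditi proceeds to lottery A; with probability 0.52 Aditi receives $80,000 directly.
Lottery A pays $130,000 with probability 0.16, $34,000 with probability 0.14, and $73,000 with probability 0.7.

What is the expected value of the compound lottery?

$78,396.80

EV(A) = 0.16 × 130000 + 0.14 × 34000 + 0.7 × 73000 = 20800 + 4760 + 51100 = 76660
Branch B: 80000 (certain)
Overall = 0.48 × 76660 + 0.52 × 80000 = 36796.8 + 41600 = 78396.8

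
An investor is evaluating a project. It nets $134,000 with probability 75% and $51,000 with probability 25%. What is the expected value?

EV = 0.75 × 134000 + 0.25 × 51000 = 100500 + 12750 = 113250

$113,250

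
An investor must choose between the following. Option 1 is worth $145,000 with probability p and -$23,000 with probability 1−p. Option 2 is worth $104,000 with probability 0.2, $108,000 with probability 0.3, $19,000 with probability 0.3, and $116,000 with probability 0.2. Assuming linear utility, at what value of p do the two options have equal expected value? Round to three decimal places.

EV(Option 2) = 0.2 × 104000 + 0.3 × 108000 + 0.3 × 19000 + 0.2 × 116000 = 20800 + 32400 + 5700 + 23200 = 82100
p·145000 + (1−p)·(-23000) = 82100
168000p − 23000 = 82100
p = (82100 + 23000) / 168000

p = 0.626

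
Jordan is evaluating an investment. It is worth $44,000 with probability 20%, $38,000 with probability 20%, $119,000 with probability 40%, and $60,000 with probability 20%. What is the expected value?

$76,000

EV = 0.2 × 44000 + 0.2 × 38000 + 0.4 × 119000 + 0.2 × 60000 = 8800 + 7600 + 47600 + 12000 = 76000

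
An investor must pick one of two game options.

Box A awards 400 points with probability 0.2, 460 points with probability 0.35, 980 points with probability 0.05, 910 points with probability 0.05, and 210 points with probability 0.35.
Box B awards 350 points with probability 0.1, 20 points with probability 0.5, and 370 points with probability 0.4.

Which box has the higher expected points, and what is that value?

Box A (409 points)

Box A = 0.2 × 400 + 0.35 × 460 + 0.05 × 980 + 0.05 × 910 + 0.35 × 210 = 80 + 161 + 49 + 45.5 + 73.5 = 409
Box B = 0.1 × 350 + 0.5 × 20 + 0.4 × 370 = 35 + 10 + 148 = 193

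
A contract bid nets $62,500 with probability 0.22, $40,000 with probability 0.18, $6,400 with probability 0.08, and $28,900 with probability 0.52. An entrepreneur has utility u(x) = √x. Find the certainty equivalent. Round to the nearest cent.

E[u] = 0.22·√62500 + 0.18·√40000 + 0.08·√6400 + 0.52·√28900 = 0.22·250 + 0.18·200 + 0.08·80 + 0.52·170 = 185.8
CE = (185.8)² = 34521.64

$34,521.64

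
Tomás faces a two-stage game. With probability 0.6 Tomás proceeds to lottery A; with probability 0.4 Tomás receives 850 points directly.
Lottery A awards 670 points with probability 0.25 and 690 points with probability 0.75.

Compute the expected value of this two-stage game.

EV(A) = 0.25 × 670 + 0.75 × 690 = 167.5 + 517.5 = 685
Branch B: 850 (certain)
Overall = 0.6 × 685 + 0.4 × 850 = 411 + 340 = 751

751 points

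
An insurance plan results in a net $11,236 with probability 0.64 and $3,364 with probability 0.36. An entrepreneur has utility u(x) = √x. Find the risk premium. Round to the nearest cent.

$530.84

E[u] = 0.64·√11236 + 0.36·√3364 = 0.64·106 + 0.36·58 = 88.72
CE = (88.72)² = 7871.2384
Risk premium = EV − CE = 8402.08 − 7871.2384 = 530.8416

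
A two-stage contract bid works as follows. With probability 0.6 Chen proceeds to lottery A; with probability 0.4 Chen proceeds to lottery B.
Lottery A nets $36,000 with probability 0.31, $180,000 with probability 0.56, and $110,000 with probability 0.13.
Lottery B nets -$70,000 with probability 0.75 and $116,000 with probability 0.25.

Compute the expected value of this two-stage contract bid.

$66,356

EV(A) = 0.31 × 36000 + 0.56 × 180000 + 0.13 × 110000 = 11160 + 100800 + 14300 = 126260
EV(B) = 0.75 × (-70000) + 0.25 × 116000 = -52500 + 29000 = -23500
Overall = 0.6 × 126260 + 0.4 × (-23500) = 75756 − 9400 = 66356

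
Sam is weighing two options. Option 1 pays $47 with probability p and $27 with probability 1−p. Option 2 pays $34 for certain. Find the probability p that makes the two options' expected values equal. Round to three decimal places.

p·47 + (1−p)·27 = 34
20p + 27 = 34
p = (34 − 27) / 20

p = 0.350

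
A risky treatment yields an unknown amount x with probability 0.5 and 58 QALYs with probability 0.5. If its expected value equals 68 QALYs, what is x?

x = 78 QALYs

0.5·x + 0.5·58 = 68
0.5·x = 68 − 29 = 39
x = 39 / 0.5 = 78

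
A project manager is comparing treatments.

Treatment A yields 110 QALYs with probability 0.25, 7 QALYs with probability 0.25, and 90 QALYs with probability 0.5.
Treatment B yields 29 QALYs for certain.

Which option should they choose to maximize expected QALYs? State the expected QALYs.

Treatment A = 0.25 × 110 + 0.25 × 7 + 0.5 × 90 = 27.5 + 1.75 + 45 = 74.25
Treatment B: 29 (certain)

Treatment A (74.25 QALYs)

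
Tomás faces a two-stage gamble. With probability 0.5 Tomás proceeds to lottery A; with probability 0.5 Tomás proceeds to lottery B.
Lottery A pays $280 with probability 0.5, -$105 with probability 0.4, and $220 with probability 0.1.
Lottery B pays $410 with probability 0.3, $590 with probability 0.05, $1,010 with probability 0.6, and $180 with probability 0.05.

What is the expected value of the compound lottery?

EV(A) = 0.5 × 280 + 0.4 × (-105) + 0.1 × 220 = 140 − 42 + 22 = 120
EV(B) = 0.3 × 410 + 0.05 × 590 + 0.6 × 1010 + 0.05 × 180 = 123 + 29.5 + 606 + 9 = 767.5
Overall = 0.5 × 120 + 0.5 × 767.5 = 60 + 383.75 = 443.75

$443.75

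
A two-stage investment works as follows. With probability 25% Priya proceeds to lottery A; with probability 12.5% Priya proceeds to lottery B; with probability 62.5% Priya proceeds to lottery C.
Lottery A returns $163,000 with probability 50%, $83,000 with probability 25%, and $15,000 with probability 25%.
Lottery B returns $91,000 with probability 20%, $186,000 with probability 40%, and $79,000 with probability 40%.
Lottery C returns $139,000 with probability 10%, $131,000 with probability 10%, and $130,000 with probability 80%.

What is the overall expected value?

EV(A) = 0.5 × 163000 + 0.25 × 83000 + 0.25 × 15000 = 81500 + 20750 + 3750 = 106000
EV(B) = 0.2 × 91000 + 0.4 × 186000 + 0.4 × 79000 = 18200 + 74400 + 31600 = 124200
EV(C) = 0.1 × 139000 + 0.1 × 131000 + 0.8 × 130000 = 13900 + 13100 + 104000 = 131000
Overall = 0.25 × 106000 + 0.125 × 124200 + 0.625 × 131000 = 26500 + 15525 + 81875 = 123900

$123,900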